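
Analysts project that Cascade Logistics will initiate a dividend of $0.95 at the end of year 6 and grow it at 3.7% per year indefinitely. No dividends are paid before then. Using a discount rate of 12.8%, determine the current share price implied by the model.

$5.72

Deferred-dividend DDM. At t=5 the remaining stream is a growing perpetuity with first payment D_6 = 0.95.
V_5 = D_6/(r−g) = 0.95/(0.128−0.037) = 10.4396
P₀ = V_5/(1+r)^5 = 10.4396/(1+0.128)^5 = 5.7166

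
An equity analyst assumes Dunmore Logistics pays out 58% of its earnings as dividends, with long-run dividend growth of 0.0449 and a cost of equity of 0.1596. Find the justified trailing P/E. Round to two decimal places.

Justified trailing P/E = b(1+g)/(r−g) = 0.58×(1+0.0449)/(0.1596−0.0449) = 5.2837

5.28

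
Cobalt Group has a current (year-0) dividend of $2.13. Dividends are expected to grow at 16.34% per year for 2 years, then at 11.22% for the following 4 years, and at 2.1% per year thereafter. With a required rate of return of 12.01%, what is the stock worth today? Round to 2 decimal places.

Three-stage DDM. Project D₁…D_6; terminal Gordon value at t=6 with g = 0.021; discount at r = 0.1201.
D_1 = 2.4780
D_2 = 2.8830
D_3 = 3.2064
D_4 = 3.5662
D_5 = 3.9663
D_6 = 4.4113
TV_6 = 4.5040/(0.1201−0.021) = 45.4487
P₀ = Σ Dₜ/(1+r)ᵗ + TV_6/(1+r)^6 = 36.5541

$36.55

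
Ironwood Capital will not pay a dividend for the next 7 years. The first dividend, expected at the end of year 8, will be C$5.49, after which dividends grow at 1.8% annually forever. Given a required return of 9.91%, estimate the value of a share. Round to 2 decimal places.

C$34.94

Deferred-dividend DDM. At t=7 the remaining stream is a growing perpetuity with first payment D_8 = 5.49.
V_7 = D_8/(r−g) = 5.49/(0.0991−0.018) = 67.6942
P₀ = V_7/(1+r)^7 = 67.6942/(1+0.0991)^7 = 34.9374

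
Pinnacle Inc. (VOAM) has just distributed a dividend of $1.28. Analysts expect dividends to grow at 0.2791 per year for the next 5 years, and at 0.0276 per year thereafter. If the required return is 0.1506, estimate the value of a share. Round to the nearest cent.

Two-stage DDM. Project D₁…D_5 at 0.2791, terminal growth 0.0276, discount at r = 0.1506.
D_1 = 1.6372
D_2 = 2.0942
D_3 = 2.6787
D_4 = 3.4263
D_5 = 4.3826
Terminal value at t=5: TV = D_6/(r−g) = 4.5036/(0.1506−0.0276) = 36.6144
P₀ = 1.6372/(1+0.1506)^1 + 2.0942/(1+0.1506)^2 + 2.6787/(1+0.1506)^3 + 3.4263/(1+0.1506)^4 + 4.3826/(1+0.1506)^5 + 36.6144/(1+0.1506)^5 = 27.0479

$27.05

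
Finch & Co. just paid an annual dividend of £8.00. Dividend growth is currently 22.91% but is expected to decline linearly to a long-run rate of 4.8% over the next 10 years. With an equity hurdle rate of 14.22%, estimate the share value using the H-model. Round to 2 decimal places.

£165.90

H-model: P₀ = D₀[(1+g_L) + H(g_S−g_L)]/(r−g_L), with H = 10/2 = 5.
P₀ = 8.00 × [(1+0.048) + 5×(0.2291−0.048)] / (0.1422−0.048)
   = 8.00 × 1.9535 / 0.0942 = 165.9023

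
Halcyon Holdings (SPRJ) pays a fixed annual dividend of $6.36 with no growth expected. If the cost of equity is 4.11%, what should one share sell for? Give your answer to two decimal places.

$154.74

Zero-growth DDM (perpetuity): P₀ = D/r = 6.36 / 0.0411 = 154.7445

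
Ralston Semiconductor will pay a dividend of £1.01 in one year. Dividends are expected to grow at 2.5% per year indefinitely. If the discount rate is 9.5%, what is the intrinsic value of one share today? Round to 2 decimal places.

Gordon growth model: P₀ = D₁/(r − g), with D₁ = 1.01 given directly.
P₀ = 1.0100 / (0.095 − 0.025) = 1.0100 / 0.07 = 14.4286

£14.43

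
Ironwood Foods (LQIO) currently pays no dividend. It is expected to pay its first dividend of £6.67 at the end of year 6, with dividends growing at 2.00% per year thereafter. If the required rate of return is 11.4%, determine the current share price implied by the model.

£41.36

Deferred-dividend DDM. At t=5 the remaining stream is a growing perpetuity with first payment D_6 = 6.67.
V_5 = D_6/(r−g) = 6.67/(0.114−0.02) = 70.9574
P₀ = V_5/(1+r)^5 = 70.9574/(1+0.114)^5 = 41.3592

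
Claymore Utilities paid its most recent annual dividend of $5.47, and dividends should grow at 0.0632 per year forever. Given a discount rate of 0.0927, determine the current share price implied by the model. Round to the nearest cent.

Gordon growth model: P₀ = D₁/(r − g). D₁ = 5.47 × (1 + 0.0632) = 5.8157.
P₀ = 5.8157 / (0.0927 − 0.0632) = 5.8157 / 0.0295 = 197.1425

$197.14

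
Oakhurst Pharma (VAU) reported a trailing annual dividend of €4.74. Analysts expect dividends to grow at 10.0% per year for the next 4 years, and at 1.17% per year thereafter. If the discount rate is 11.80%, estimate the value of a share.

€60.49

Two-stage DDM. Project D₁…D_4 at 0.1, terminal growth 0.0117, discount at r = 0.118.
D_1 = 5.2140
D_2 = 5.7354
D_3 = 6.3089
D_4 = 6.9398
Terminal value at t=4: TV = D_5/(r−g) = 7.0210/(0.118−0.0117) = 66.0492
P₀ = 5.2140/(1+0.118)^1 + 5.7354/(1+0.118)^2 + 6.3089/(1+0.118)^3 + 6.9398/(1+0.118)^4 + 66.0492/(1+0.118)^4 = 60.4857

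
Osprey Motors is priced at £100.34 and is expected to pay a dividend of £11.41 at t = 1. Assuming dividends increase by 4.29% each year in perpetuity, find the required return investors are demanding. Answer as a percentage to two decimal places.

Rearranging the constant-growth DDM: r = D₁/P₀ + g.
r = 11.4100 / 100.34 + 0.0429 = 0.11371 + 0.0429 = 0.15661

15.66%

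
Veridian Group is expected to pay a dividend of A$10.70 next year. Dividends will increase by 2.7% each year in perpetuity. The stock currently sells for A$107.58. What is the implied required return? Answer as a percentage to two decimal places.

Rearranging the constant-growth DDM: r = D₁/P₀ + g.
r = 10.7000 / 107.58 + 0.027 = 0.09946 + 0.027 = 0.12646

12.65%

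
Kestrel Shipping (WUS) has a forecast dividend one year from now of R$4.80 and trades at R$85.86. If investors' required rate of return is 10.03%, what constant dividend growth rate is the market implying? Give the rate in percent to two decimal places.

From P₀ = D₁/(r − g), the implied growth is g = r − D₁/P₀.
g = 0.1003 − 4.80/85.86 = 0.1003 − 0.05590 = 0.04440

4.44%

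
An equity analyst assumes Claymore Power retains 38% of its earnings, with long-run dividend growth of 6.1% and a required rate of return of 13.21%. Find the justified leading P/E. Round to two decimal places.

8.72

Payout ratio b = 1 − 0.38 = 0.62.
Justified leading P/E = b/(r−g) = 0.62/(0.1321−0.061) = 8.7201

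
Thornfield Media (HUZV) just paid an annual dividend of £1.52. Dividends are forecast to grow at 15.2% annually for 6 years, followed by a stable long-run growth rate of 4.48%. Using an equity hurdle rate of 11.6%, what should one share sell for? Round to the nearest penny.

£37.19

Two-stage DDM. Project D₁…D_6 at 0.152, terminal growth 0.0448, discount at r = 0.116.
D_1 = 1.7510
D_2 = 2.0172
D_3 = 2.3238
D_4 = 2.6770
D_5 = 3.0839
D_6 = 3.5527
Terminal value at t=6: TV = D_7/(r−g) = 3.7119/(0.116−0.0448) = 52.1329
P₀ = 1.7510/(1+0.116)^1 + 2.0172/(1+0.116)^2 + 2.3238/(1+0.116)^3 + 2.6770/(1+0.116)^4 + 3.0839/(1+0.116)^5 + 3.5527/(1+0.116)^6 + 52.1329/(1+0.116)^6 = 37.1921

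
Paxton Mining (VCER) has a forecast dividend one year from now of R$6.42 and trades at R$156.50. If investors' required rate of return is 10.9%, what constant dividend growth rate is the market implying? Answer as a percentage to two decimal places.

From P₀ = D₁/(r − g), the implied growth is g = r − D₁/P₀.
g = 0.109 − 6.42/156.50 = 0.109 − 0.04102 = 0.06798

6.80%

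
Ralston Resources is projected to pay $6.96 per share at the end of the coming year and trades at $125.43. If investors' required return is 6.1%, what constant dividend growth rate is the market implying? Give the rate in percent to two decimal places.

From P₀ = D₁/(r − g), the implied growth is g = r − D₁/P₀.
g = 0.061 − 6.96/125.43 = 0.061 − 0.05549 = 0.00551

0.55%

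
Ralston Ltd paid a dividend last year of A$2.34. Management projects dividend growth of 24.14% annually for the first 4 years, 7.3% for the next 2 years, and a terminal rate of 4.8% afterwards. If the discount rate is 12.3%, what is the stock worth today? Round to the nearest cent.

Three-stage DDM. Project D₁…D_6; terminal Gordon value at t=6 with g = 0.048; discount at r = 0.123.
D_1 = 2.9049
D_2 = 3.6061
D_3 = 4.4766
D_4 = 5.5573
D_5 = 5.9630
D_6 = 6.3983
TV_6 = 6.7054/(0.123−0.048) = 89.4051
P₀ = Σ Dₜ/(1+r)ᵗ + TV_6/(1+r)^6 = 63.2040

A$63.20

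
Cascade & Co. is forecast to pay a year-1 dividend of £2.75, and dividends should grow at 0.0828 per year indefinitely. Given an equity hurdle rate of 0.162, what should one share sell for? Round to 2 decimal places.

Gordon growth model: P₀ = D₁/(r − g), with D₁ = 2.75 given directly.
P₀ = 2.7500 / (0.162 − 0.0828) = 2.7500 / 0.0792 = 34.7222

£34.72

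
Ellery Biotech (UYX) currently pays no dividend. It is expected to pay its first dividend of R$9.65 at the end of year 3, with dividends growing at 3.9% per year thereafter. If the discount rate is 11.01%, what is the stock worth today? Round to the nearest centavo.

R$110.14

Deferred-dividend DDM. At t=2 the remaining stream is a growing perpetuity with first payment D_3 = 9.65.
V_2 = D_3/(r−g) = 9.65/(0.1101−0.039) = 135.7243
P₀ = V_2/(1+r)^2 = 135.7243/(1+0.1101)^2 = 110.1371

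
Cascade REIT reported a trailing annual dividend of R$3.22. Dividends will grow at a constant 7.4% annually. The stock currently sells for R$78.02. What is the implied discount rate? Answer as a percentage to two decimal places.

11.83%

Rearranging the constant-growth DDM: r = D₁/P₀ + g.
D₁ = 3.22 × (1 + 0.074) = 3.4583.
r = 3.4583 / 78.02 + 0.074 = 0.04433 + 0.074 = 0.11833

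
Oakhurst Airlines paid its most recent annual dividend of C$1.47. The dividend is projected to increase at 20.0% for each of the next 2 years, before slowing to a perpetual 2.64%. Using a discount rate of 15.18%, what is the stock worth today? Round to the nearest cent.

C$16.19

Two-stage DDM. Project D₁…D_2 at 0.2, terminal growth 0.0264, discount at r = 0.1518.
D_1 = 1.7640
D_2 = 2.1168
Terminal value at t=2: TV = D_3/(r−g) = 2.1727/(0.1518−0.0264) = 17.3260
P₀ = 1.7640/(1+0.1518)^1 + 2.1168/(1+0.1518)^2 + 17.3260/(1+0.1518)^2 = 16.1872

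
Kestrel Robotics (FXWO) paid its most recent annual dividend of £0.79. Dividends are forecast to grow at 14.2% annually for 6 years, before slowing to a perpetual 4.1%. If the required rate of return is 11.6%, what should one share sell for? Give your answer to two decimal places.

£17.73

Two-stage DDM. Project D₁…D_6 at 0.142, terminal growth 0.041, discount at r = 0.116.
D_1 = 0.9022
D_2 = 1.0303
D_3 = 1.1766
D_4 = 1.3437
D_5 = 1.5345
D_6 = 1.7524
Terminal value at t=6: TV = D_7/(r−g) = 1.8242/(0.116−0.041) = 24.3228
P₀ = 0.9022/(1+0.116)^1 + 1.0303/(1+0.116)^2 + 1.1766/(1+0.116)^3 + 1.3437/(1+0.116)^4 + 1.5345/(1+0.116)^5 + 1.7524/(1+0.116)^6 + 24.3228/(1+0.116)^6 = 17.7319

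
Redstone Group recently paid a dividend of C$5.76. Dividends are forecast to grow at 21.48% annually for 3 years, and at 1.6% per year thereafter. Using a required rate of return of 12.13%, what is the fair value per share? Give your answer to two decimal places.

Two-stage DDM. Project D₁…D_3 at 0.2148, terminal growth 0.016, discount at r = 0.1213.
D_1 = 6.9972
D_2 = 8.5003
D_3 = 10.3261
Terminal value at t=3: TV = D_4/(r−g) = 10.4913/(0.1213−0.016) = 99.6328
P₀ = 6.9972/(1+0.1213)^1 + 8.5003/(1+0.1213)^2 + 10.3261/(1+0.1213)^3 + 99.6328/(1+0.1213)^3 = 90.9956

C$91.00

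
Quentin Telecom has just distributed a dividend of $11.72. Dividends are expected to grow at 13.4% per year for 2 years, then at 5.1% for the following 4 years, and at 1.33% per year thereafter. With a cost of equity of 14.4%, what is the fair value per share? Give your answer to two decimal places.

Three-stage DDM. Project D₁…D_6; terminal Gordon value at t=6 with g = 0.0133; discount at r = 0.144.
D_1 = 13.2905
D_2 = 15.0714
D_3 = 15.8400
D_4 = 16.6479
D_5 = 17.4969
D_6 = 18.3893
TV_6 = 18.6339/(0.144−0.0133) = 142.5696
P₀ = Σ Dₜ/(1+r)ᵗ + TV_6/(1+r)^6 = 124.1684

$124.17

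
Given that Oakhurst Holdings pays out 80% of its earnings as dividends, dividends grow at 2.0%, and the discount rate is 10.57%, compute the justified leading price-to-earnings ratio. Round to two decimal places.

Justified leading P/E = b/(r−g) = 0.80/(0.1057−0.02) = 9.3349

9.33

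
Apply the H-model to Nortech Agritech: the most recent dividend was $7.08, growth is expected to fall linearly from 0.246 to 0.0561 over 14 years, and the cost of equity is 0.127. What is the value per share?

$238.20

H-model: P₀ = D₀[(1+g_L) + H(g_S−g_L)]/(r−g_L), with H = 14/2 = 7.
P₀ = 7.08 × [(1+0.0561) + 7×(0.246−0.0561)] / (0.127−0.0561)
   = 7.08 × 2.3854 / 0.0709 = 238.2036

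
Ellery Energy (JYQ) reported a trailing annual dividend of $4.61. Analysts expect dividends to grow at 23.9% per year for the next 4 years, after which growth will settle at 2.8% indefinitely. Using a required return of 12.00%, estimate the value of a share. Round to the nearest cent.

$101.03

Two-stage DDM. Project D₁…D_4 at 0.239, terminal growth 0.028, discount at r = 0.12.
D_1 = 5.7118
D_2 = 7.0769
D_3 = 8.7683
D_4 = 10.8639
Terminal value at t=4: TV = D_5/(r−g) = 11.1681/(0.12−0.028) = 121.3924
P₀ = 5.7118/(1+0.12)^1 + 7.0769/(1+0.12)^2 + 8.7683/(1+0.12)^3 + 10.8639/(1+0.12)^4 + 121.3924/(1+0.12)^4 = 101.0338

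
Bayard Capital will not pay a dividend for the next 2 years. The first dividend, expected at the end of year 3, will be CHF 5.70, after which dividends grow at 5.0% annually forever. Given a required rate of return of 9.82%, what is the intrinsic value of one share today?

Deferred-dividend DDM. At t=2 the remaining stream is a growing perpetuity with first payment D_3 = 5.70.
V_2 = D_3/(r−g) = 5.70/(0.0982−0.05) = 118.2573
P₀ = V_2/(1+r)^2 = 118.2573/(1+0.0982)^2 = 98.0539

CHF 98.05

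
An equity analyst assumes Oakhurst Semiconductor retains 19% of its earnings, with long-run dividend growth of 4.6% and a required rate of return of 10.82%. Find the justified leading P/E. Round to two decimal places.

Payout ratio b = 1 − 0.19 = 0.81.
Justified leading P/E = b/(r−g) = 0.81/(0.1082−0.046) = 13.0225

13.02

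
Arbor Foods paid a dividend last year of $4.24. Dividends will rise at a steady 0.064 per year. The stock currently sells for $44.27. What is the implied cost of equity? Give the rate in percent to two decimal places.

Rearranging the constant-growth DDM: r = D₁/P₀ + g.
D₁ = 4.24 × (1 + 0.064) = 4.5114.
r = 4.5114 / 44.27 + 0.064 = 0.10191 + 0.064 = 0.16591

16.59%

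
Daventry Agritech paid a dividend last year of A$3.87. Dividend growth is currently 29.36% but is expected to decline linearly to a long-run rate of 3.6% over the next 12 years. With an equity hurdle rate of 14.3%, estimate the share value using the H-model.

H-model: P₀ = D₀[(1+g_L) + H(g_S−g_L)]/(r−g_L), with H = 12/2 = 6.
P₀ = 3.87 × [(1+0.036) + 6×(0.2936−0.036)] / (0.143−0.036)
   = 3.87 × 2.5816 / 0.107 = 93.3719

A$93.37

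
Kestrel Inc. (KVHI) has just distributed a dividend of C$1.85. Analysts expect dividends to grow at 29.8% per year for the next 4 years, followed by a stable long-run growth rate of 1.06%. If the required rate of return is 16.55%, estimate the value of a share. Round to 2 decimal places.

C$28.32

Two-stage DDM. Project D₁…D_4 at 0.298, terminal growth 0.0106, discount at r = 0.1655.
D_1 = 2.4013
D_2 = 3.1169
D_3 = 4.0457
D_4 = 5.2513
Terminal value at t=4: TV = D_5/(r−g) = 5.3070/(0.1655−0.0106) = 34.2609
P₀ = 2.4013/(1+0.1655)^1 + 3.1169/(1+0.1655)^2 + 4.0457/(1+0.1655)^3 + 5.2513/(1+0.1655)^4 + 34.2609/(1+0.1655)^4 = 28.3235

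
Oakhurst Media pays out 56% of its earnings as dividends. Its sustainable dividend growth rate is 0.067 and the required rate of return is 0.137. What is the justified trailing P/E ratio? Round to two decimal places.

Justified trailing P/E = b(1+g)/(r−g) = 0.56×(1+0.067)/(0.137−0.067) = 8.5360

8.54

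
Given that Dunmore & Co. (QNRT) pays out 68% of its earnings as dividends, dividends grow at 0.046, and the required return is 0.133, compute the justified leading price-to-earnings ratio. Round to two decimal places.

7.82

Justified leading P/E = b/(r−g) = 0.68/(0.133−0.046) = 7.8161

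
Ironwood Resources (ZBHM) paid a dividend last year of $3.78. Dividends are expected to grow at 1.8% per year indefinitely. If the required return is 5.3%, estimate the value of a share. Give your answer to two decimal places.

$109.94

Gordon growth model: P₀ = D₁/(r − g). D₁ = 3.78 × (1 + 0.018) = 3.8480.
P₀ = 3.8480 / (0.053 − 0.018) = 3.8480 / 0.035 = 109.9440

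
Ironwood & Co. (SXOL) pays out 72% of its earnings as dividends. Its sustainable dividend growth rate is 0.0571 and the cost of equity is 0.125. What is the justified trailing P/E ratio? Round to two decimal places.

11.21

Justified trailing P/E = b(1+g)/(r−g) = 0.72×(1+0.0571)/(0.125−0.0571) = 11.2093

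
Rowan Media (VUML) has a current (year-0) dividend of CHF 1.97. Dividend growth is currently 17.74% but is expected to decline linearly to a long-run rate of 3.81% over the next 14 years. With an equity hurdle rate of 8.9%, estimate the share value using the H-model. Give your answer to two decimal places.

CHF 77.92

H-model: P₀ = D₀[(1+g_L) + H(g_S−g_L)]/(r−g_L), with H = 14/2 = 7.
P₀ = 1.97 × [(1+0.0381) + 7×(0.1774−0.0381)] / (0.089−0.0381)
   = 1.97 × 2.0132 / 0.0509 = 77.9176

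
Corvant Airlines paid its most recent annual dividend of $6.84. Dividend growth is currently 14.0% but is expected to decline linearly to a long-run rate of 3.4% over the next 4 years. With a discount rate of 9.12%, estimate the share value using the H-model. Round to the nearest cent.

H-model: P₀ = D₀[(1+g_L) + H(g_S−g_L)]/(r−g_L), with H = 4/2 = 2.
P₀ = 6.84 × [(1+0.034) + 2×(0.14−0.034)] / (0.0912−0.034)
   = 6.84 × 1.2460 / 0.0572 = 148.9972

$149.00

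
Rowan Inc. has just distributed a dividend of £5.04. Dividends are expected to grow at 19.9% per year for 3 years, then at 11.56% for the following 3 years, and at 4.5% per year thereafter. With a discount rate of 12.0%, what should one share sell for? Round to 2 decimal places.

£120.91

Three-stage DDM. Project D₁…D_6; terminal Gordon value at t=6 with g = 0.045; discount at r = 0.12.
D_1 = 6.0430
D_2 = 7.2455
D_3 = 8.6874
D_4 = 9.6916
D_5 = 10.8120
D_6 = 12.0618
TV_6 = 12.6046/(0.12−0.045) = 168.0617
P₀ = Σ Dₜ/(1+r)ᵗ + TV_6/(1+r)^6 = 120.9054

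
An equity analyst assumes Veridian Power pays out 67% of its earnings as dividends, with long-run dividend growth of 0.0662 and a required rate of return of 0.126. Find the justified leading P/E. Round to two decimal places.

Justified leading P/E = b/(r−g) = 0.67/(0.126−0.0662) = 11.2040

11.20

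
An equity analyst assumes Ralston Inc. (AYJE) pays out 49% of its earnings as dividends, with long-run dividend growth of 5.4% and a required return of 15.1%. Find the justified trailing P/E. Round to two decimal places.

5.32

Justified trailing P/E = b(1+g)/(r−g) = 0.49×(1+0.054)/(0.151−0.054) = 5.3243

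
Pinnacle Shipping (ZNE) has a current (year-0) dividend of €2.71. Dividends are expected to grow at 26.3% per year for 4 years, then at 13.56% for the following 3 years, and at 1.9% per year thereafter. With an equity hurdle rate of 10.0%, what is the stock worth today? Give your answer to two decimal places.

Three-stage DDM. Project D₁…D_7; terminal Gordon value at t=7 with g = 0.019; discount at r = 0.1.
D_1 = 3.4227
D_2 = 4.3229
D_3 = 5.4598
D_4 = 6.8958
D_5 = 7.8308
D_6 = 8.8927
D_7 = 10.0985
TV_7 = 10.2904/(0.1−0.019) = 127.0422
P₀ = Σ Dₜ/(1+r)ᵗ + TV_7/(1+r)^7 = 95.7531

€95.75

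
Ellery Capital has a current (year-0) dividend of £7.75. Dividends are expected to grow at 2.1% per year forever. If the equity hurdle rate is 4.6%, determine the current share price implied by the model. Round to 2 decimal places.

Gordon growth model: P₀ = D₁/(r − g). D₁ = 7.75 × (1 + 0.021) = 7.9127.
P₀ = 7.9127 / (0.046 − 0.021) = 7.9127 / 0.025 = 316.5100

£316.51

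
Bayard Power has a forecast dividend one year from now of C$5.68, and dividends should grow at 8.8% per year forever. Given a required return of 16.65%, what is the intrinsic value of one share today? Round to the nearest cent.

C$72.36

Gordon growth model: P₀ = D₁/(r − g), with D₁ = 5.68 given directly.
P₀ = 5.6800 / (0.1665 − 0.088) = 5.6800 / 0.0785 = 72.3567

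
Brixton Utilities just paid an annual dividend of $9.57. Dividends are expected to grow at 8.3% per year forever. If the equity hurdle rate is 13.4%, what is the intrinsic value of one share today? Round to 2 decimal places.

Gordon growth model: P₀ = D₁/(r − g). D₁ = 9.57 × (1 + 0.083) = 10.3643.
P₀ = 10.3643 / (0.134 − 0.083) = 10.3643 / 0.051 = 203.2218

$203.22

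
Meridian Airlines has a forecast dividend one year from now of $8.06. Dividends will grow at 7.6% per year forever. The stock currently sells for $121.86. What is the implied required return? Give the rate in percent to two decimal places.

Rearranging the constant-growth DDM: r = D₁/P₀ + g.
r = 8.0600 / 121.86 + 0.076 = 0.06614 + 0.076 = 0.14214

14.21%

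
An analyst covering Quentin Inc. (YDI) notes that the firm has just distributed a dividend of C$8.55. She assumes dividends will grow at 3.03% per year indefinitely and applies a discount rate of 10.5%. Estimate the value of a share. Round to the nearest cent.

Gordon growth model: P₀ = D₁/(r − g). D₁ = 8.55 × (1 + 0.0303) = 8.8091.
P₀ = 8.8091 / (0.105 − 0.0303) = 8.8091 / 0.0747 = 117.9259

C$117.93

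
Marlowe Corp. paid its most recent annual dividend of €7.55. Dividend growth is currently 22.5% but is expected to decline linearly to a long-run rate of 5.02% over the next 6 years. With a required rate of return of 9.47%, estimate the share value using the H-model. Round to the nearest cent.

€267.15

H-model: P₀ = D₀[(1+g_L) + H(g_S−g_L)]/(r−g_L), with H = 6/2 = 3.
P₀ = 7.55 × [(1+0.0502) + 3×(0.225−0.0502)] / (0.0947−0.0502)
   = 7.55 × 1.5746 / 0.0445 = 267.1512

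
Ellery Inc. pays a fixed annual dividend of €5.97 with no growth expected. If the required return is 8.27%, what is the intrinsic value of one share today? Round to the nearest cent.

Zero-growth DDM (perpetuity): P₀ = D/r = 5.97 / 0.0827 = 72.1886

€72.19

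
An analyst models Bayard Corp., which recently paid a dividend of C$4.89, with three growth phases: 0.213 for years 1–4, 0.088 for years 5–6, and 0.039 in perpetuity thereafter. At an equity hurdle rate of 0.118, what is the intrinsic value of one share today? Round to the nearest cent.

Three-stage DDM. Project D₁…D_6; terminal Gordon value at t=6 with g = 0.039; discount at r = 0.118.
D_1 = 5.9316
D_2 = 7.1950
D_3 = 8.7275
D_4 = 10.5865
D_5 = 11.5181
D_6 = 12.5317
TV_6 = 13.0204/(0.118−0.039) = 164.8156
P₀ = Σ Dₜ/(1+r)ᵗ + TV_6/(1+r)^6 = 121.4963

C$121.50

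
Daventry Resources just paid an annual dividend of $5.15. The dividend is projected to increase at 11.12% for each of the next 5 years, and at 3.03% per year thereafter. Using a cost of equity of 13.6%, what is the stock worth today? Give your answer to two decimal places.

$69.07

Two-stage DDM. Project D₁…D_5 at 0.1112, terminal growth 0.0303, discount at r = 0.136.
D_1 = 5.7227
D_2 = 6.3590
D_3 = 7.0662
D_4 = 7.8519
D_5 = 8.7251
Terminal value at t=5: TV = D_6/(r−g) = 8.9894/(0.136−0.0303) = 85.0466
P₀ = 5.7227/(1+0.136)^1 + 6.3590/(1+0.136)^2 + 7.0662/(1+0.136)^3 + 7.8519/(1+0.136)^4 + 8.7251/(1+0.136)^5 + 85.0466/(1+0.136)^5 = 69.0655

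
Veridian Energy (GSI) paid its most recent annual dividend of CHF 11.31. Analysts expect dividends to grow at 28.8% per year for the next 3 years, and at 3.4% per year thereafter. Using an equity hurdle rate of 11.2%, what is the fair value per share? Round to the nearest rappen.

CHF 278.83

Two-stage DDM. Project D₁…D_3 at 0.288, terminal growth 0.034, discount at r = 0.112.
D_1 = 14.5673
D_2 = 18.7627
D_3 = 24.1663
Terminal value at t=3: TV = D_4/(r−g) = 24.9880/(0.112−0.034) = 320.3584
P₀ = 14.5673/(1+0.112)^1 + 18.7627/(1+0.112)^2 + 24.1663/(1+0.112)^3 + 320.3584/(1+0.112)^3 = 278.8302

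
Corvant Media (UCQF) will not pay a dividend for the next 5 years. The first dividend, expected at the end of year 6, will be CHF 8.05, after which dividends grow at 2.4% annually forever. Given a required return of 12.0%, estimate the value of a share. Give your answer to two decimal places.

Deferred-dividend DDM. At t=5 the remaining stream is a growing perpetuity with first payment D_6 = 8.05.
V_5 = D_6/(r−g) = 8.05/(0.12−0.024) = 83.8542
P₀ = V_5/(1+r)^5 = 83.8542/(1+0.12)^5 = 47.5811

CHF 47.58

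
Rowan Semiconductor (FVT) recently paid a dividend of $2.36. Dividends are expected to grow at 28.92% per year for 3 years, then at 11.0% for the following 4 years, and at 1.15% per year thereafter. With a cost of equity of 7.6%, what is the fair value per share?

$99.93

Three-stage DDM. Project D₁…D_7; terminal Gordon value at t=7 with g = 0.0115; discount at r = 0.076.
D_1 = 3.0425
D_2 = 3.9224
D_3 = 5.0568
D_4 = 5.6130
D_5 = 6.2304
D_6 = 6.9158
D_7 = 7.6765
TV_7 = 7.7648/(0.076−0.0115) = 120.3846
P₀ = Σ Dₜ/(1+r)ᵗ + TV_7/(1+r)^7 = 99.9268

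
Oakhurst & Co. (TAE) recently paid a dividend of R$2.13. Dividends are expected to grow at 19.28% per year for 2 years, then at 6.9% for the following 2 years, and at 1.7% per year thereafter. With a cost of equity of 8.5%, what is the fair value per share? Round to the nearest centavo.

Three-stage DDM. Project D₁…D_4; terminal Gordon value at t=4 with g = 0.017; discount at r = 0.085.
D_1 = 2.5407
D_2 = 3.0305
D_3 = 3.2396
D_4 = 3.4631
TV_4 = 3.5220/(0.085−0.017) = 51.7943
P₀ = Σ Dₜ/(1+r)ᵗ + TV_4/(1+r)^4 = 47.3246

R$47.32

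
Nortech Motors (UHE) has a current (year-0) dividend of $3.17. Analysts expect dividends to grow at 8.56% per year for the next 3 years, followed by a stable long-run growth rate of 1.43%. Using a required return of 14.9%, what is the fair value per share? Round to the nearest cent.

Two-stage DDM. Project D₁…D_3 at 0.0856, terminal growth 0.0143, discount at r = 0.149.
D_1 = 3.4414
D_2 = 3.7359
D_3 = 4.0557
Terminal value at t=3: TV = D_4/(r−g) = 4.1137/(0.149−0.0143) = 30.5399
P₀ = 3.4414/(1+0.149)^1 + 3.7359/(1+0.149)^2 + 4.0557/(1+0.149)^3 + 30.5399/(1+0.149)^3 = 28.6315

$28.63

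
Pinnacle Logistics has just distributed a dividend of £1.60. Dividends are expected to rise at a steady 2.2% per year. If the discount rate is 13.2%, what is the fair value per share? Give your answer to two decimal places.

£14.87

Gordon growth model: P₀ = D₁/(r − g). D₁ = 1.60 × (1 + 0.022) = 1.6352.
P₀ = 1.6352 / (0.132 − 0.022) = 1.6352 / 0.11 = 14.8655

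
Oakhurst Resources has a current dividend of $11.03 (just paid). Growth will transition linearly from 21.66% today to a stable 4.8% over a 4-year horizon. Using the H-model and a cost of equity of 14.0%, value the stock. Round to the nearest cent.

H-model: P₀ = D₀[(1+g_L) + H(g_S−g_L)]/(r−g_L), with H = 4/2 = 2.
P₀ = 11.03 × [(1+0.048) + 2×(0.2166−0.048)] / (0.14−0.048)
   = 11.03 × 1.3852 / 0.092 = 166.0734

$166.07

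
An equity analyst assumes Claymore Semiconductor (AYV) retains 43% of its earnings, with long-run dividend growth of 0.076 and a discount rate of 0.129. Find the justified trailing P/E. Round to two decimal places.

11.57

Payout ratio b = 1 − 0.43 = 0.57.
Justified trailing P/E = b(1+g)/(r−g) = 0.57×(1+0.076)/(0.129−0.076) = 11.5721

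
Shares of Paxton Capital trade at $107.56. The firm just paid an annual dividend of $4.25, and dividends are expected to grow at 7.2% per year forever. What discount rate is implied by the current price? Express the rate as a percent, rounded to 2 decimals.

Rearranging the constant-growth DDM: r = D₁/P₀ + g.
D₁ = 4.25 × (1 + 0.072) = 4.5560.
r = 4.5560 / 107.56 + 0.072 = 0.04236 + 0.072 = 0.11436

11.44%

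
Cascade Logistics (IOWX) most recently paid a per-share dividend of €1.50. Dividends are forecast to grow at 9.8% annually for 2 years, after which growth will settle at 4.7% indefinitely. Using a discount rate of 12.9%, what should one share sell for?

Two-stage DDM. Project D₁…D_2 at 0.098, terminal growth 0.047, discount at r = 0.129.
D_1 = 1.6470
D_2 = 1.8084
Terminal value at t=2: TV = D_3/(r−g) = 1.8934/(0.129−0.047) = 23.0903
P₀ = 1.6470/(1+0.129)^1 + 1.8084/(1+0.129)^2 + 23.0903/(1+0.129)^2 = 20.9927

€20.99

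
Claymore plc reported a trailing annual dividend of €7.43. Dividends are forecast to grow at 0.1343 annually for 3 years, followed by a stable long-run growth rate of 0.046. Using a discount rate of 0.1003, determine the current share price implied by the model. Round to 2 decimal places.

Two-stage DDM. Project D₁…D_3 at 0.1343, terminal growth 0.046, discount at r = 0.1003.
D_1 = 8.4278
D_2 = 9.5597
D_3 = 10.8436
Terminal value at t=3: TV = D_4/(r−g) = 11.3424/(0.1003−0.046) = 208.8837
P₀ = 8.4278/(1+0.1003)^1 + 9.5597/(1+0.1003)^2 + 10.8436/(1+0.1003)^3 + 208.8837/(1+0.1003)^3 = 180.5052

€180.51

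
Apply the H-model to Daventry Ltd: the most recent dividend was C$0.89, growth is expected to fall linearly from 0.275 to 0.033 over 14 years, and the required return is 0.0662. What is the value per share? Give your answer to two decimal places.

H-model: P₀ = D₀[(1+g_L) + H(g_S−g_L)]/(r−g_L), with H = 14/2 = 7.
P₀ = 0.89 × [(1+0.033) + 7×(0.275−0.033)] / (0.0662−0.033)
   = 0.89 × 2.7270 / 0.0332 = 73.1033

C$73.10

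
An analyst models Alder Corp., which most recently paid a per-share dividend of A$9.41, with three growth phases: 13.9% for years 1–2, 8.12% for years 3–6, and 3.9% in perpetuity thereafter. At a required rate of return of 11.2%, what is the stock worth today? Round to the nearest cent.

A$181.92

Three-stage DDM. Project D₁…D_6; terminal Gordon value at t=6 with g = 0.039; discount at r = 0.112.
D_1 = 10.7180
D_2 = 12.2078
D_3 = 13.1991
D_4 = 14.2708
D_5 = 15.4296
D_6 = 16.6825
TV_6 = 17.3331/(0.112−0.039) = 237.4400
P₀ = Σ Dₜ/(1+r)ᵗ + TV_6/(1+r)^6 = 181.9226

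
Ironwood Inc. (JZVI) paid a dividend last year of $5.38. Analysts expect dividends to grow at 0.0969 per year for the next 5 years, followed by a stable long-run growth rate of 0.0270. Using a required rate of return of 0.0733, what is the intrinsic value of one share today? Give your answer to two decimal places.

Two-stage DDM. Project D₁…D_5 at 0.0969, terminal growth 0.027, discount at r = 0.0733.
D_1 = 5.9013
D_2 = 6.4732
D_3 = 7.1004
D_4 = 7.7884
D_5 = 8.5431
Terminal value at t=5: TV = D_6/(r−g) = 8.7738/(0.0733−0.027) = 189.4990
P₀ = 5.9013/(1+0.0733)^1 + 6.4732/(1+0.0733)^2 + 7.1004/(1+0.0733)^3 + 7.7884/(1+0.0733)^4 + 8.5431/(1+0.0733)^5 + 189.4990/(1+0.0733)^5 = 161.7732

$161.77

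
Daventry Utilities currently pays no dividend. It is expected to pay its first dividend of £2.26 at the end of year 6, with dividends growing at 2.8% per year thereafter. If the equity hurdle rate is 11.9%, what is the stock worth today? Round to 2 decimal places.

£14.16

Deferred-dividend DDM. At t=5 the remaining stream is a growing perpetuity with first payment D_6 = 2.26.
V_5 = D_6/(r−g) = 2.26/(0.119−0.028) = 24.8352
P₀ = V_5/(1+r)^5 = 24.8352/(1+0.119)^5 = 14.1552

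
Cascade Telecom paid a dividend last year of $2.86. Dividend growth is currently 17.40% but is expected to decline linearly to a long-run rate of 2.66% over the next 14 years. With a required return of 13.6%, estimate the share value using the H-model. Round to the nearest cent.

H-model: P₀ = D₀[(1+g_L) + H(g_S−g_L)]/(r−g_L), with H = 14/2 = 7.
P₀ = 2.86 × [(1+0.0266) + 7×(0.174−0.0266)] / (0.136−0.0266)
   = 2.86 × 2.0584 / 0.1094 = 53.8119

$53.81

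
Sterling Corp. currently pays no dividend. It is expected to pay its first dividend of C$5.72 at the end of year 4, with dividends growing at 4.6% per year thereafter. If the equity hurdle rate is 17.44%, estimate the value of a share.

C$27.50

Deferred-dividend DDM. At t=3 the remaining stream is a growing perpetuity with first payment D_4 = 5.72.
V_3 = D_4/(r−g) = 5.72/(0.1744−0.046) = 44.5483
P₀ = V_3/(1+r)^3 = 44.5483/(1+0.1744)^3 = 27.5032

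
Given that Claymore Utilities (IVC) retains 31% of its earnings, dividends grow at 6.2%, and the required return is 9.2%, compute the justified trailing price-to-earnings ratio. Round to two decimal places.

24.43

Payout ratio b = 1 − 0.31 = 0.69.
Justified trailing P/E = b(1+g)/(r−g) = 0.69×(1+0.062)/(0.092−0.062) = 24.4260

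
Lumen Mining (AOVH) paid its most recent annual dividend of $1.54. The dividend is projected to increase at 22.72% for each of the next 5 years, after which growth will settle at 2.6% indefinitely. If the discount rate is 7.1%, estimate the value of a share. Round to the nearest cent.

$81.16

Two-stage DDM. Project D₁…D_5 at 0.2272, terminal growth 0.026, discount at r = 0.071.
D_1 = 1.8899
D_2 = 2.3193
D_3 = 2.8462
D_4 = 3.4929
D_5 = 4.2864
Terminal value at t=5: TV = D_6/(r−g) = 4.3979/(0.071−0.026) = 97.7310
P₀ = 1.8899/(1+0.071)^1 + 2.3193/(1+0.071)^2 + 2.8462/(1+0.071)^3 + 3.4929/(1+0.071)^4 + 4.2864/(1+0.071)^5 + 97.7310/(1+0.071)^5 = 81.1562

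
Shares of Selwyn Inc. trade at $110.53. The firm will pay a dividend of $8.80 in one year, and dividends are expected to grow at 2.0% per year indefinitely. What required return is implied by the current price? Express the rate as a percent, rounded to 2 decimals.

Rearranging the constant-growth DDM: r = D₁/P₀ + g.
r = 8.8000 / 110.53 + 0.02 = 0.07962 + 0.02 = 0.09962

9.96%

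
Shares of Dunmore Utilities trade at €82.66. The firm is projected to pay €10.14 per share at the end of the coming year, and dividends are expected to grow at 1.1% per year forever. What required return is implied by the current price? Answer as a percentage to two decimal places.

Rearranging the constant-growth DDM: r = D₁/P₀ + g.
r = 10.1400 / 82.66 + 0.011 = 0.12267 + 0.011 = 0.13367

13.37%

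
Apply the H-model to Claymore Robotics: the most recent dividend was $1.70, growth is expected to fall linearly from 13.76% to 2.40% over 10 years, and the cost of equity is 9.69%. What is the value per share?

H-model: P₀ = D₀[(1+g_L) + H(g_S−g_L)]/(r−g_L), with H = 10/2 = 5.
P₀ = 1.70 × [(1+0.024) + 5×(0.1376−0.024)] / (0.0969−0.024)
   = 1.70 × 1.5920 / 0.0729 = 37.1248

$37.12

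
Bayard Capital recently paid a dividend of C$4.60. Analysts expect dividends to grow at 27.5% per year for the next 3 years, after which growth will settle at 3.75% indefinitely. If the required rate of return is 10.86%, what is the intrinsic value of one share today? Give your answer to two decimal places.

Two-stage DDM. Project D₁…D_3 at 0.275, terminal growth 0.0375, discount at r = 0.1086.
D_1 = 5.8650
D_2 = 7.4779
D_3 = 9.5343
Terminal value at t=3: TV = D_4/(r−g) = 9.8918/(0.1086−0.0375) = 139.1255
P₀ = 5.8650/(1+0.1086)^1 + 7.4779/(1+0.1086)^2 + 9.5343/(1+0.1086)^3 + 139.1255/(1+0.1086)^3 = 120.4861

C$120.49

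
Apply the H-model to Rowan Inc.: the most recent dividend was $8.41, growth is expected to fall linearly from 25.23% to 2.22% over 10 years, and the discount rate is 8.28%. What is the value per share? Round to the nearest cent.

$301.52

H-model: P₀ = D₀[(1+g_L) + H(g_S−g_L)]/(r−g_L), with H = 10/2 = 5.
P₀ = 8.41 × [(1+0.0222) + 5×(0.2523−0.0222)] / (0.0828−0.0222)
   = 8.41 × 2.1727 / 0.0606 = 301.5249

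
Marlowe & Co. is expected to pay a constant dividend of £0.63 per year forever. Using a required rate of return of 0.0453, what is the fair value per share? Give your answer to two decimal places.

Zero-growth DDM (perpetuity): P₀ = D/r = 0.63 / 0.0453 = 13.9073

£13.91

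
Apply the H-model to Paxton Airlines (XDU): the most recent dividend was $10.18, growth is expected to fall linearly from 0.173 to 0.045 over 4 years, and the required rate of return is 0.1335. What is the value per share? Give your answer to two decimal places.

H-model: P₀ = D₀[(1+g_L) + H(g_S−g_L)]/(r−g_L), with H = 4/2 = 2.
P₀ = 10.18 × [(1+0.045) + 2×(0.173−0.045)] / (0.1335−0.045)
   = 10.18 × 1.3010 / 0.0885 = 149.6518

$149.65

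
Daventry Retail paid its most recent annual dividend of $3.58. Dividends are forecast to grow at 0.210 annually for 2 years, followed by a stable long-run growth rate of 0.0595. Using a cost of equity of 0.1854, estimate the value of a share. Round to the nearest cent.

$38.77

Two-stage DDM. Project D₁…D_2 at 0.21, terminal growth 0.0595, discount at r = 0.1854.
D_1 = 4.3318
D_2 = 5.2415
Terminal value at t=2: TV = D_3/(r−g) = 5.5533/(0.1854−0.0595) = 44.1092
P₀ = 4.3318/(1+0.1854)^1 + 5.2415/(1+0.1854)^2 + 44.1092/(1+0.1854)^2 = 38.7750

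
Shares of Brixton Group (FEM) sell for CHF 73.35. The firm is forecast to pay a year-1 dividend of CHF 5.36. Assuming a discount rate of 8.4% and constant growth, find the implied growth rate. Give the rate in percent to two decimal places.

1.09%

From P₀ = D₁/(r − g), the implied growth is g = r − D₁/P₀.
g = 0.084 − 5.36/73.35 = 0.084 − 0.07307 = 0.01093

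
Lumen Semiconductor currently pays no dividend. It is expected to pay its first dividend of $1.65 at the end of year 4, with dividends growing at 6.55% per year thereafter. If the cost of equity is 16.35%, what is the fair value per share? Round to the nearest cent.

$10.69

Deferred-dividend DDM. At t=3 the remaining stream is a growing perpetuity with first payment D_4 = 1.65.
V_3 = D_4/(r−g) = 1.65/(0.1635−0.0655) = 16.8367
P₀ = V_3/(1+r)^3 = 16.8367/(1+0.1635)^3 = 10.6895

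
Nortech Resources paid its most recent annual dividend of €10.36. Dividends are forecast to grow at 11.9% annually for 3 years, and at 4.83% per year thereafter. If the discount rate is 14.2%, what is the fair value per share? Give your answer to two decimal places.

Two-stage DDM. Project D₁…D_3 at 0.119, terminal growth 0.0483, discount at r = 0.142.
D_1 = 11.5928
D_2 = 12.9724
D_3 = 14.5161
Terminal value at t=3: TV = D_4/(r−g) = 15.2172/(0.142−0.0483) = 162.4037
P₀ = 11.5928/(1+0.142)^1 + 12.9724/(1+0.142)^2 + 14.5161/(1+0.142)^3 + 162.4037/(1+0.142)^3 = 138.8878

€138.89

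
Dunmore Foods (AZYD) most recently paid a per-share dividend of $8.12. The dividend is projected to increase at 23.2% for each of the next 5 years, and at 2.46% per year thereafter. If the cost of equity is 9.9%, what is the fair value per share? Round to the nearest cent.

$255.92

Two-stage DDM. Project D₁…D_5 at 0.232, terminal growth 0.0246, discount at r = 0.099.
D_1 = 10.0038
D_2 = 12.3247
D_3 = 15.1841
D_4 = 18.7068
D_5 = 23.0467
Terminal value at t=5: TV = D_6/(r−g) = 23.6137/(0.099−0.0246) = 317.3884
P₀ = 10.0038/(1+0.099)^1 + 12.3247/(1+0.099)^2 + 15.1841/(1+0.099)^3 + 18.7068/(1+0.099)^4 + 23.0467/(1+0.099)^5 + 317.3884/(1+0.099)^5 = 255.9165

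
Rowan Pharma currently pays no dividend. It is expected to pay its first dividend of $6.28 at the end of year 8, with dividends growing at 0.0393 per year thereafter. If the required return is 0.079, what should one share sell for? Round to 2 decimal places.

Deferred-dividend DDM. At t=7 the remaining stream is a growing perpetuity with first payment D_8 = 6.28.
V_7 = D_8/(r−g) = 6.28/(0.079−0.0393) = 158.1864
P₀ = V_7/(1+r)^7 = 158.1864/(1+0.079)^7 = 92.9007

$92.90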